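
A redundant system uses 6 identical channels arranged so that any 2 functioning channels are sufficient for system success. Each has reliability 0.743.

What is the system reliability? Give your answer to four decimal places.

0.9947

R = Σ_{i=2}^{6} C(6,i) p^i (1−p)^{6−i} with p = 0.743
C(6,2)·0.743^2·0.257^4 = 0.036124
C(6,3)·0.743^3·0.257^3 = 0.139250
C(6,4)·0.743^4·0.257^2 = 0.301935
C(6,5)·0.743^5·0.257^1 = 0.349163
C(6,6)·0.743^6·0.257^0 = 0.168241
Sum = 0.9947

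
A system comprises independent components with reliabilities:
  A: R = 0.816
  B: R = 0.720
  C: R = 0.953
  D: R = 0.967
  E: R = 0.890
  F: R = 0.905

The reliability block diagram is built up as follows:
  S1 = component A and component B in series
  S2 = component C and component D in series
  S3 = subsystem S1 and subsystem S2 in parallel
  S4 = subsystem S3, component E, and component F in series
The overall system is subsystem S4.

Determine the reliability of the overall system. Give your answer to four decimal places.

0.7794

Series (A and B): 0.816000 × 0.720000 = 0.587520
Series (C and D): 0.953000 × 0.967000 = 0.921551
Parallel ([0.587520] and [0.921551]): 1 − (1 − 0.587520)(1 − 0.921551) = 0.967641
Series ([0.967641], E, and F): 0.967641 × 0.890000 × 0.905000 = 0.7794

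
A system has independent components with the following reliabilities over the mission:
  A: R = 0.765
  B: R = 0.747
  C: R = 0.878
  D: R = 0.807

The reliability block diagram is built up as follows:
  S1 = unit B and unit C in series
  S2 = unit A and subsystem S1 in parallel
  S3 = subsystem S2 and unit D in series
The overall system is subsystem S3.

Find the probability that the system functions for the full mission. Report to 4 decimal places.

Series (B and C): 0.747000 × 0.878000 = 0.655866
Parallel (A and [0.655866]): 1 − (1 − 0.765000)(1 − 0.655866) = 0.919129
Series ([0.919129] and D): 0.919129 × 0.807000 = 0.7417

0.7417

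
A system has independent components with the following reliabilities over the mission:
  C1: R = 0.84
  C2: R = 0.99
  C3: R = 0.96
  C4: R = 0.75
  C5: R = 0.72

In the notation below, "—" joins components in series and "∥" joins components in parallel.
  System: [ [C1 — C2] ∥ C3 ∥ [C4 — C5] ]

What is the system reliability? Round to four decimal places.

0.9969

Series (C1 and C2): 0.840000 × 0.990000 = 0.831600
Series (C4 and C5): 0.750000 × 0.720000 = 0.540000
Parallel ([0.831600], C3, and [0.540000]): 1 − (1 − 0.831600)(1 − 0.960000)(1 − 0.540000) = 0.9969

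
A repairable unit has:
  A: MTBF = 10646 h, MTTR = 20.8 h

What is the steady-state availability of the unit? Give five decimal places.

0.99805

A(A) = MTBF/(MTBF+MTTR) = 10646/(10646+20.8) = 0.99805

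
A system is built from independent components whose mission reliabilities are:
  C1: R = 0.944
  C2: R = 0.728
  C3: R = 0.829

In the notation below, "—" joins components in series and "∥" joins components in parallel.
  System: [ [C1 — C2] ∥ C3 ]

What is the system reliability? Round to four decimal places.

0.9465

Series (C1 and C2): 0.944000 × 0.728000 = 0.687232
Parallel ([0.687232] and C3): 1 − (1 − 0.687232)(1 − 0.829000) = 0.9465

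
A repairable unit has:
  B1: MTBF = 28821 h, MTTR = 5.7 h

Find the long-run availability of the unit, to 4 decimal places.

0.9998

A(B1) = MTBF/(MTBF+MTTR) = 28821/(28821+5.7) = 0.9998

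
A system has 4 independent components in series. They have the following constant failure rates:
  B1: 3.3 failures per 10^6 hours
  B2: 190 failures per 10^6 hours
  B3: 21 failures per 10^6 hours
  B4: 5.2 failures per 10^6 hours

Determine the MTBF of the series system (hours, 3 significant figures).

Series of exponential components: λ_sys = Σ λ_i
λ_sys = 0.0000033 + 0.00019 + 0.000021 + 0.0000052 = 2.1950e-04 /h
MTBF = 1 / λ_sys = 4560 h

4560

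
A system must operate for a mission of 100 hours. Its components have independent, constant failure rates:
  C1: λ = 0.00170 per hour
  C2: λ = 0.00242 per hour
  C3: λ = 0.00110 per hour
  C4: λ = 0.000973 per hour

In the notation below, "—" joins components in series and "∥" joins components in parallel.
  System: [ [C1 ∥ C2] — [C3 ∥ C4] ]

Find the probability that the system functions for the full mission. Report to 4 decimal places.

R(C1) = exp(−0.00170 × 100) = 0.843665
R(C2) = exp(−0.00242 × 100) = 0.785056
R(C3) = exp(−0.00110 × 100) = 0.895834
R(C4) = exp(−0.000973 × 100) = 0.907284
Parallel (C1 and C2): 1 − (1 − 0.843665)(1 − 0.785056) = 0.966397
Parallel (C3 and C4): 1 − (1 − 0.895834)(1 − 0.907284) = 0.990342
Series ([0.966397] and [0.990342]): 0.966397 × 0.990342 = 0.9571

0.9571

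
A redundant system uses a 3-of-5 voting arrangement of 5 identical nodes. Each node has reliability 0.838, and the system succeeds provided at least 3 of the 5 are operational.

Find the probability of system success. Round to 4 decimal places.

R = Σ_{i=3}^{5} C(5,i) p^i (1−p)^{5−i} with p = 0.838
C(5,3)·0.838^3·0.162^2 = 0.154441
C(5,4)·0.838^4·0.162^1 = 0.399449
C(5,5)·0.838^5·0.162^0 = 0.413257
Sum = 0.9671

0.9671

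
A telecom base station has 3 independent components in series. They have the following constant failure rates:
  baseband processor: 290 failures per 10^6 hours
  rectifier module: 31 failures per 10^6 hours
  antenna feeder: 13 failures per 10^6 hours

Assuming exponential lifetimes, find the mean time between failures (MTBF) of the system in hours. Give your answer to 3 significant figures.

Series of exponential components: λ_sys = Σ λ_i
λ_sys = 0.00029 + 0.000031 + 0.000013 = 3.3400e-04 /h
MTBF = 1 / λ_sys = 2990 h

2990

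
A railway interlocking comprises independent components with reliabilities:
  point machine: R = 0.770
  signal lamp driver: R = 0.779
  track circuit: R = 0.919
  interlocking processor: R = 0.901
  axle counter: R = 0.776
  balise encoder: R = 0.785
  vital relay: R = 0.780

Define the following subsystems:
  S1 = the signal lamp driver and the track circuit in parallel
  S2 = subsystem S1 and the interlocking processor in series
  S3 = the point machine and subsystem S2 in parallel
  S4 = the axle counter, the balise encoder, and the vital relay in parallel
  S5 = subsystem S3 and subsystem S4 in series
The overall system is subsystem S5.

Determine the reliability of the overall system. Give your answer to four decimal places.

0.9632

Parallel (signal lamp driver and track circuit): 1 − (1 − 0.779000)(1 − 0.919000) = 0.982099
Series ([0.982099] and interlocking processor): 0.982099 × 0.901000 = 0.884871
Parallel (point machine and [0.884871]): 1 − (1 − 0.770000)(1 − 0.884871) = 0.973520
Parallel (axle counter, balise encoder, and vital relay): 1 − (1 − 0.776000)(1 − 0.785000)(1 − 0.780000) = 0.989405
Series ([0.973520] and [0.989405]): 0.973520 × 0.989405 = 0.9632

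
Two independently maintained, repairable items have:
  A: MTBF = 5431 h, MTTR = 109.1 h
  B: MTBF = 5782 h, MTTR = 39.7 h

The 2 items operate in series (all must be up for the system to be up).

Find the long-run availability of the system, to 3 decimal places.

A(A) = MTBF/(MTBF+MTTR) = 5431/(5431+109.1) = 0.980307
A(B) = MTBF/(MTBF+MTTR) = 5782/(5782+39.7) = 0.993181
Series availability: 0.980307 × 0.993181 = 0.974

0.974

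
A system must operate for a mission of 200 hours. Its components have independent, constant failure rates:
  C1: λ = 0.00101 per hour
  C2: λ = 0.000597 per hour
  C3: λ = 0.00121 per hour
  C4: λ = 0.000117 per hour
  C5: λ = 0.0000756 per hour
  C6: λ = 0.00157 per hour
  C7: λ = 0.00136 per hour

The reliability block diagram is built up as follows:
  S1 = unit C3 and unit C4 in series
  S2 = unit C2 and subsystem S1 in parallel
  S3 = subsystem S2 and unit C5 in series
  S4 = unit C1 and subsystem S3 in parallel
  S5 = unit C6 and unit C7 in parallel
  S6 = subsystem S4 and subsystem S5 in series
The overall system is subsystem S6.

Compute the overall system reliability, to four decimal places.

0.9288

R(C1) = exp(−0.00101 × 200) = 0.817095
R(C2) = exp(−0.000597 × 200) = 0.887453
R(C3) = exp(−0.00121 × 200) = 0.785056
R(C4) = exp(−0.000117 × 200) = 0.976872
R(C5) = exp(−0.0000756 × 200) = 0.984994
R(C6) = exp(−0.00157 × 200) = 0.730519
R(C7) = exp(−0.00136 × 200) = 0.761854
Series (C3 and C4): 0.785056 × 0.976872 = 0.766899
Parallel (C2 and [0.766899]): 1 − (1 − 0.887453)(1 − 0.766899) = 0.973765
Series ([0.973765] and C5): 0.973765 × 0.984994 = 0.959153
Parallel (C1 and [0.959153]): 1 − (1 − 0.817095)(1 − 0.959153) = 0.992529
Parallel (C6 and C7): 1 − (1 − 0.730519)(1 − 0.761854) = 0.935824
Series ([0.992529] and [0.935824]): 0.992529 × 0.935824 = 0.9288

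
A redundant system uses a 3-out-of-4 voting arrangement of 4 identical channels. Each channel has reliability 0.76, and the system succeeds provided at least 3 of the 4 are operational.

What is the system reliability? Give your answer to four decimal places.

R = Σ_{i=3}^{4} C(4,i) p^i (1−p)^{4−i} with p = 0.76
C(4,3)·0.76^3·0.24^1 = 0.421417
C(4,4)·0.76^4·0.24^0 = 0.333622
Sum = 0.7550

0.7550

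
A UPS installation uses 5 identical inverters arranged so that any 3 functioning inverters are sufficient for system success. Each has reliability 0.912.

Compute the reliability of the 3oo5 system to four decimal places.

0.9941

R = Σ_{i=3}^{5} C(5,i) p^i (1−p)^{5−i} with p = 0.912
C(5,3)·0.912^3·0.088^2 = 0.058742
C(5,4)·0.912^4·0.088^1 = 0.304391
C(5,5)·0.912^5·0.088^0 = 0.630920
Sum = 0.9941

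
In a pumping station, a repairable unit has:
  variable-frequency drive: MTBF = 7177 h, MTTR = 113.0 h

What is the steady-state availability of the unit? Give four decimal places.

0.9845

A(variable-frequency drive) = MTBF/(MTBF+MTTR) = 7177/(7177+113.0) = 0.9845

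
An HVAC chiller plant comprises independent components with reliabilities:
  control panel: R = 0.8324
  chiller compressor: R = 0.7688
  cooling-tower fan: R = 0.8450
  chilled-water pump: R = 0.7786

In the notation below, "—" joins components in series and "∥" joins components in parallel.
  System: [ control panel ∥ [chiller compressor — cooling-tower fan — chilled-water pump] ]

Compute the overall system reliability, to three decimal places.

0.917

Series (chiller compressor, cooling-tower fan, and chilled-water pump): 0.76880 × 0.84500 × 0.77860 = 0.50581
Parallel (control panel and [0.50581]): 1 − (1 − 0.83240)(1 − 0.50581) = 0.917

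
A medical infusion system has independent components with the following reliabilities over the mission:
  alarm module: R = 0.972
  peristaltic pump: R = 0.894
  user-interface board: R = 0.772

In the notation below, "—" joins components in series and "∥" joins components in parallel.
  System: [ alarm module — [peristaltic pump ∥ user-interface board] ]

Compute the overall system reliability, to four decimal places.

0.9485

Parallel (peristaltic pump and user-interface board): 1 − (1 − 0.894000)(1 − 0.772000) = 0.975832
Series (alarm module and [0.975832]): 0.972000 × 0.975832 = 0.9485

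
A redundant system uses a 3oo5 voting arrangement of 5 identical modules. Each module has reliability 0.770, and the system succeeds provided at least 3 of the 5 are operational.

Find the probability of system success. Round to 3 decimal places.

R = Σ_{i=3}^{5} C(5,i) p^i (1−p)^{5−i} with p = 0.770
C(5,3)·0.770^3·0.230^2 = 0.24151
C(5,4)·0.770^4·0.230^1 = 0.40426
C(5,5)·0.770^5·0.230^0 = 0.27068
Sum = 0.916

0.916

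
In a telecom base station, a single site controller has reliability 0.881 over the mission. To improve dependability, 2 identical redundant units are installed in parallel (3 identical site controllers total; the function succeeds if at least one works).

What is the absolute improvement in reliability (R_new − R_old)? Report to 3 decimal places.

0.117

R_before = 0.881
R_after = 1 − (1 − 0.881)^3 = 0.998
ΔR = 0.998 − 0.881 = 0.117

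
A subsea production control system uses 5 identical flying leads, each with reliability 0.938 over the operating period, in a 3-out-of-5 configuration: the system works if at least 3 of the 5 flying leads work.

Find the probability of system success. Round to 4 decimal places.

0.9978

R = Σ_{i=3}^{5} C(5,i) p^i (1−p)^{5−i} with p = 0.938
C(5,3)·0.938^3·0.062^2 = 0.031724
C(5,4)·0.938^4·0.062^1 = 0.239979
C(5,5)·0.938^5·0.062^0 = 0.726130
Sum = 0.9978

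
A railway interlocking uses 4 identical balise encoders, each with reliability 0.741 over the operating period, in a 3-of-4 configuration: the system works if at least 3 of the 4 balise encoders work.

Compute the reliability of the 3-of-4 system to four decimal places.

R = Σ_{i=3}^{4} C(4,i) p^i (1−p)^{4−i} with p = 0.741
C(4,3)·0.741^3·0.259^1 = 0.421516
C(4,4)·0.741^4·0.259^0 = 0.301490
Sum = 0.7230

0.7230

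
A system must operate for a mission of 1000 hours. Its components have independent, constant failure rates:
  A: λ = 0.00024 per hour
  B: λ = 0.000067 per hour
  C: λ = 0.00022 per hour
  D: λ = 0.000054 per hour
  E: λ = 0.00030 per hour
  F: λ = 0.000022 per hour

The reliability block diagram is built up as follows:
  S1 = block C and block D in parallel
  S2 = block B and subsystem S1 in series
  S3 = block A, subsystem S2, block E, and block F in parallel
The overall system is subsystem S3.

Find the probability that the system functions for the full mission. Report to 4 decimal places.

0.9999

R(A) = exp(−0.00024 × 1000) = 0.786628
R(B) = exp(−0.000067 × 1000) = 0.935195
R(C) = exp(−0.00022 × 1000) = 0.802519
R(D) = exp(−0.000054 × 1000) = 0.947432
R(E) = exp(−0.00030 × 1000) = 0.740818
R(F) = exp(−0.000022 × 1000) = 0.978240
Parallel (C and D): 1 − (1 − 0.802519)(1 − 0.947432) = 0.989619
Series (B and [0.989619]): 0.935195 × 0.989619 = 0.925487
Parallel (A, [0.925487], E, and F): 1 − (1 − 0.786628)(1 − 0.925487)(1 − 0.740818)(1 − 0.978240) = 0.9999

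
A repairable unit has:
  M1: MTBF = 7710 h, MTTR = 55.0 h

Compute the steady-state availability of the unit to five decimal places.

0.99292

A(M1) = MTBF/(MTBF+MTTR) = 7710/(7710+55.0) = 0.99292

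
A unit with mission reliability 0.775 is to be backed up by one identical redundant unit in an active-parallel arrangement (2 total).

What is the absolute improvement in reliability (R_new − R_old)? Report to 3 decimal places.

0.174

R_before = 0.775
R_after = 1 − (1 − 0.775)^2 = 0.949
ΔR = 0.949 − 0.775 = 0.174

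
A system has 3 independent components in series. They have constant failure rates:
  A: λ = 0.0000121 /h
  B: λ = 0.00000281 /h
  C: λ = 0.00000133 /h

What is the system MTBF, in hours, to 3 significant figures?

Series of exponential components: λ_sys = Σ λ_i
λ_sys = 0.0000121 + 0.00000281 + 0.00000133 = 1.6240e-05 /h
MTBF = 1 / λ_sys = 61600 h

61600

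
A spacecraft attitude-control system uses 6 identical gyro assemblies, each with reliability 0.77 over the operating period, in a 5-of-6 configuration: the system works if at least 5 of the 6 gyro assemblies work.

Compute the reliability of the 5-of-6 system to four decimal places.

0.5820

R = Σ_{i=5}^{6} C(6,i) p^i (1−p)^{6−i} with p = 0.77
C(6,5)·0.77^5·0.23^1 = 0.373536
C(6,6)·0.77^6·0.23^0 = 0.208422
Sum = 0.5820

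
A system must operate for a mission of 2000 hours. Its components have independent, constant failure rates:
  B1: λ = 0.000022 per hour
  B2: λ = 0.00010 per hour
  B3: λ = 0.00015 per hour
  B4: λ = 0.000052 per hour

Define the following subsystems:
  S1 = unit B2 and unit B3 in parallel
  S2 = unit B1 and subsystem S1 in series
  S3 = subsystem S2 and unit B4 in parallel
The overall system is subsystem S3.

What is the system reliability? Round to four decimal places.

0.9913

R(B1) = exp(−0.000022 × 2000) = 0.956954
R(B2) = exp(−0.00010 × 2000) = 0.818731
R(B3) = exp(−0.00015 × 2000) = 0.740818
R(B4) = exp(−0.000052 × 2000) = 0.901225
Parallel (B2 and B3): 1 − (1 − 0.818731)(1 − 0.740818) = 0.953018
Series (B1 and [0.953018]): 0.956954 × 0.953018 = 0.911994
Parallel ([0.911994] and B4): 1 − (1 − 0.911994)(1 − 0.901225) = 0.9913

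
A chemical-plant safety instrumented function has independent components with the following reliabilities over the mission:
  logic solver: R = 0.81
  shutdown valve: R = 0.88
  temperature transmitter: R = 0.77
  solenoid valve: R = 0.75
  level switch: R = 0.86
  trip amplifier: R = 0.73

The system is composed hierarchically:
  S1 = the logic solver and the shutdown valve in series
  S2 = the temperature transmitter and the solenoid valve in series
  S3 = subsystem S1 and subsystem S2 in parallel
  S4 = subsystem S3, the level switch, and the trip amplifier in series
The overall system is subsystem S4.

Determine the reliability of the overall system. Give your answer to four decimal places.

0.5516

Series (logic solver and shutdown valve): 0.810000 × 0.880000 = 0.712800
Series (temperature transmitter and solenoid valve): 0.770000 × 0.750000 = 0.577500
Parallel ([0.712800] and [0.577500]): 1 − (1 − 0.712800)(1 − 0.577500) = 0.878658
Series ([0.878658], level switch, and trip amplifier): 0.878658 × 0.860000 × 0.730000 = 0.5516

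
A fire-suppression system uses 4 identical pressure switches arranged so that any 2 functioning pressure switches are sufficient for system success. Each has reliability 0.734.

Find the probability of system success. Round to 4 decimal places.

0.9397

R = Σ_{i=2}^{4} C(4,i) p^i (1−p)^{4−i} with p = 0.734
C(4,2)·0.734^2·0.266^2 = 0.228721
C(4,3)·0.734^3·0.266^1 = 0.420756
C(4,4)·0.734^4·0.266^0 = 0.290258
Sum = 0.9397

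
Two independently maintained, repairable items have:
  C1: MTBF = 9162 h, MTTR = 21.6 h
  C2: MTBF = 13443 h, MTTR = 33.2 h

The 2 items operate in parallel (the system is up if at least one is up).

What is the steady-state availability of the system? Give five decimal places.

0.99999

A(C1) = MTBF/(MTBF+MTTR) = 9162/(9162+21.6) = 0.997648
A(C2) = MTBF/(MTBF+MTTR) = 13443/(13443+33.2) = 0.997536
Parallel availability: 1 − (1 − 0.997648)(1 − 0.997536) = 0.99999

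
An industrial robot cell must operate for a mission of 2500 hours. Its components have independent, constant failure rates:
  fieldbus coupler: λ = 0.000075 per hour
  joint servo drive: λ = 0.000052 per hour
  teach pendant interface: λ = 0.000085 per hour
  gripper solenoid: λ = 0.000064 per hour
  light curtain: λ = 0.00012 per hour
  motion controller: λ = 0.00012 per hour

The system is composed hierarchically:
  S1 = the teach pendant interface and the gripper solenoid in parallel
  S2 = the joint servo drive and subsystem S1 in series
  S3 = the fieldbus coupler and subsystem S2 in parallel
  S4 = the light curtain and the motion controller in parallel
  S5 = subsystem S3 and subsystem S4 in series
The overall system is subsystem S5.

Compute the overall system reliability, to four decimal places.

R(fieldbus coupler) = exp(−0.000075 × 2500) = 0.829029
R(joint servo drive) = exp(−0.000052 × 2500) = 0.878095
R(teach pendant interface) = exp(−0.000085 × 2500) = 0.808560
R(gripper solenoid) = exp(−0.000064 × 2500) = 0.852144
R(light curtain) = exp(−0.00012 × 2500) = 0.740818
R(motion controller) = exp(−0.00012 × 2500) = 0.740818
Parallel (teach pendant interface and gripper solenoid): 1 − (1 − 0.808560)(1 − 0.852144) = 0.971694
Series (joint servo drive and [0.971694]): 0.878095 × 0.971694 = 0.853240
Parallel (fieldbus coupler and [0.853240]): 1 − (1 − 0.829029)(1 − 0.853240) = 0.974908
Parallel (light curtain and motion controller): 1 − (1 − 0.740818)(1 − 0.740818) = 0.932825
Series ([0.974908] and [0.932825]): 0.974908 × 0.932825 = 0.9094

0.9094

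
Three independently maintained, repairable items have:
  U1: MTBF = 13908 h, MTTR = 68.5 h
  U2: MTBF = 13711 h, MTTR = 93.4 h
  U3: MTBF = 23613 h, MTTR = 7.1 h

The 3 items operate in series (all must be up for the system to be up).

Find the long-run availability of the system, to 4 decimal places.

0.9881

A(U1) = MTBF/(MTBF+MTTR) = 13908/(13908+68.5) = 0.995099
A(U2) = MTBF/(MTBF+MTTR) = 13711/(13711+93.4) = 0.993234
A(U3) = MTBF/(MTBF+MTTR) = 23613/(23613+7.1) = 0.999699
Series availability: 0.995099 × 0.993234 × 0.999699 = 0.9881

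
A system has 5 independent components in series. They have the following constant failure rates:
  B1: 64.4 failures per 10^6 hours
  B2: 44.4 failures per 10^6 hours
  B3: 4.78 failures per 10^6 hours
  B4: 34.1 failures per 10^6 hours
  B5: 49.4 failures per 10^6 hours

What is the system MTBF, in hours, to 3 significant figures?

Series of exponential components: λ_sys = Σ λ_i
λ_sys = 0.0000644 + 0.0000444 + 0.00000478 + 0.0000341 + 0.0000494 = 1.9708e-04 /h
MTBF = 1 / λ_sys = 5070 h

5070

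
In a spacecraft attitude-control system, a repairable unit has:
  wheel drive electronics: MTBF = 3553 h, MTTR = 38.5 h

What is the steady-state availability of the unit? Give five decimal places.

A(wheel drive electronics) = MTBF/(MTBF+MTTR) = 3553/(3553+38.5) = 0.98928

0.98928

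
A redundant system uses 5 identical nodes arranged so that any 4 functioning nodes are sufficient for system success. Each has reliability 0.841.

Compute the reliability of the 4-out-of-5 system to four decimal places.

0.8184

R = Σ_{i=4}^{5} C(5,i) p^i (1−p)^{5−i} with p = 0.841
C(5,4)·0.841^4·0.159^1 = 0.397696
C(5,5)·0.841^5·0.159^0 = 0.420707
Sum = 0.8184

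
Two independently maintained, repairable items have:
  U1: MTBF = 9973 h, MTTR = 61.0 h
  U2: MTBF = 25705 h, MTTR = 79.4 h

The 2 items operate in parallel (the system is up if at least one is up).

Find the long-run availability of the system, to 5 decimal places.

A(U1) = MTBF/(MTBF+MTTR) = 9973/(9973+61.0) = 0.993921
A(U2) = MTBF/(MTBF+MTTR) = 25705/(25705+79.4) = 0.996921
Parallel availability: 1 − (1 − 0.993921)(1 − 0.996921) = 0.99998

0.99998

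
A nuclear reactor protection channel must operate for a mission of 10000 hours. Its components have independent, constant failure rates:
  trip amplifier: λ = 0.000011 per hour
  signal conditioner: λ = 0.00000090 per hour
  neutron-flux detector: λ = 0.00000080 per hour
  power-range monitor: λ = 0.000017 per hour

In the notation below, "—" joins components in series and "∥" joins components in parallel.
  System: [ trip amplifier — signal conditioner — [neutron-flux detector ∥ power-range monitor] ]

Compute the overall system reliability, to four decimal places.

0.8867

R(trip amplifier) = exp(−0.000011 × 10000) = 0.895834
R(signal conditioner) = exp(−0.00000090 × 10000) = 0.991040
R(neutron-flux detector) = exp(−0.00000080 × 10000) = 0.992032
R(power-range monitor) = exp(−0.000017 × 10000) = 0.843665
Parallel (neutron-flux detector and power-range monitor): 1 − (1 − 0.992032)(1 − 0.843665) = 0.998754
Series (trip amplifier, signal conditioner, and [0.998754]): 0.895834 × 0.991040 × 0.998754 = 0.8867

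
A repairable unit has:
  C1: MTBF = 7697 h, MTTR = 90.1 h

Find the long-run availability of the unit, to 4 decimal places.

0.9884

A(C1) = MTBF/(MTBF+MTTR) = 7697/(7697+90.1) = 0.9884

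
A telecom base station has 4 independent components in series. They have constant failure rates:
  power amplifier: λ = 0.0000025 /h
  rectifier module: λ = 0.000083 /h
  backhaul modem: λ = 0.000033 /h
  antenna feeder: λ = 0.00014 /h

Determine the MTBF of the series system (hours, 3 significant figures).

3870

Series of exponential components: λ_sys = Σ λ_i
λ_sys = 0.0000025 + 0.000083 + 0.000033 + 0.00014 = 2.5850e-04 /h
MTBF = 1 / λ_sys = 3870 h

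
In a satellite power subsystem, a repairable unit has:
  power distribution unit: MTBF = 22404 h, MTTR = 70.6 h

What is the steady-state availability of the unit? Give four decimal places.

A(power distribution unit) = MTBF/(MTBF+MTTR) = 22404/(22404+70.6) = 0.9969

0.9969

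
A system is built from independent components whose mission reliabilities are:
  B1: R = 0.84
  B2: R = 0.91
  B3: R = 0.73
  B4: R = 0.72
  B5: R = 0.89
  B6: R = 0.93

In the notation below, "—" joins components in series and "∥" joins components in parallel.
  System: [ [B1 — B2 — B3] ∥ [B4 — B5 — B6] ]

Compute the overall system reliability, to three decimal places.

0.821

Series (B1, B2, and B3): 0.84000 × 0.91000 × 0.73000 = 0.55801
Series (B4, B5, and B6): 0.72000 × 0.89000 × 0.93000 = 0.59594
Parallel ([0.55801] and [0.59594]): 1 − (1 − 0.55801)(1 − 0.59594) = 0.821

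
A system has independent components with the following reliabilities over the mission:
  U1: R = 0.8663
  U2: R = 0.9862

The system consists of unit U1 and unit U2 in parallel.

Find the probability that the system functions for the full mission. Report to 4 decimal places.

Parallel (U1 and U2): 1 − (1 − 0.866300)(1 − 0.986200) = 0.9982

0.9982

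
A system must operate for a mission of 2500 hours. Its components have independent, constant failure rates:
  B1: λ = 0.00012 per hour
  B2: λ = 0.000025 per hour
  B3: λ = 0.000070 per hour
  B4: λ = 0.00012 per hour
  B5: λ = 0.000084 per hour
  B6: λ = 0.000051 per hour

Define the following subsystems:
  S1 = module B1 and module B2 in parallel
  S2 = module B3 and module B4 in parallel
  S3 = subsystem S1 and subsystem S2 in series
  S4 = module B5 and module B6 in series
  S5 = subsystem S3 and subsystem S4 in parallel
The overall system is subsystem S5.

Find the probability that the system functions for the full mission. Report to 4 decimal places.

R(B1) = exp(−0.00012 × 2500) = 0.740818
R(B2) = exp(−0.000025 × 2500) = 0.939413
R(B3) = exp(−0.000070 × 2500) = 0.839457
R(B4) = exp(−0.00012 × 2500) = 0.740818
R(B5) = exp(−0.000084 × 2500) = 0.810584
R(B6) = exp(−0.000051 × 2500) = 0.880293
Parallel (B1 and B2): 1 − (1 − 0.740818)(1 − 0.939413) = 0.984297
Parallel (B3 and B4): 1 − (1 − 0.839457)(1 − 0.740818) = 0.958390
Series ([0.984297] and [0.958390]): 0.984297 × 0.958390 = 0.943340
Series (B5 and B6): 0.810584 × 0.880293 = 0.713551
Parallel ([0.943340] and [0.713551]): 1 − (1 − 0.943340)(1 − 0.713551) = 0.9838

0.9838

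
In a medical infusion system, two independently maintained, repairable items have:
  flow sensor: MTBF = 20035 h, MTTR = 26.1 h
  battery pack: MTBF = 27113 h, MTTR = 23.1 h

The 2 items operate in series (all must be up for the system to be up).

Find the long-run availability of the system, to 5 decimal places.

0.99785

A(flow sensor) = MTBF/(MTBF+MTTR) = 20035/(20035+26.1) = 0.998699
A(battery pack) = MTBF/(MTBF+MTTR) = 27113/(27113+23.1) = 0.999149
Series availability: 0.998699 × 0.999149 = 0.99785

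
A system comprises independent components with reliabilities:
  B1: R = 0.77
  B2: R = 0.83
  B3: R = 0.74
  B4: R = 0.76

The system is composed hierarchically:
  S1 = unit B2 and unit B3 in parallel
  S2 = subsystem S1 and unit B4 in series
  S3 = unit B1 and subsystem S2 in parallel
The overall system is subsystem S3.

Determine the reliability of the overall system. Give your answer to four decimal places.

0.9371

Parallel (B2 and B3): 1 − (1 − 0.830000)(1 − 0.740000) = 0.955800
Series ([0.955800] and B4): 0.955800 × 0.760000 = 0.726408
Parallel (B1 and [0.726408]): 1 − (1 − 0.770000)(1 − 0.726408) = 0.9371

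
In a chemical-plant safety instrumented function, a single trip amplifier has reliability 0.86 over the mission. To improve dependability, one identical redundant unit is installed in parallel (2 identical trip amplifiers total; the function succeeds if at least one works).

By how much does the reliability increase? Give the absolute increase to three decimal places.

R_before = 0.86
R_after = 1 − (1 − 0.86)^2 = 0.980
ΔR = 0.980 − 0.86 = 0.120

0.120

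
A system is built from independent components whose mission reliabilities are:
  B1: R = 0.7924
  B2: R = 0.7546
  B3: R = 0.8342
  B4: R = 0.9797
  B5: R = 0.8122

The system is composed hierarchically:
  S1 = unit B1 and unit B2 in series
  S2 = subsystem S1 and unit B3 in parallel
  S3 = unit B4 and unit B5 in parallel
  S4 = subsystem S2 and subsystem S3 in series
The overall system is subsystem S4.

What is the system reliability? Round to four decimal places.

0.9298

Series (B1 and B2): 0.792400 × 0.754600 = 0.597945
Parallel ([0.597945] and B3): 1 − (1 − 0.597945)(1 − 0.834200) = 0.933339
Parallel (B4 and B5): 1 − (1 − 0.979700)(1 − 0.812200) = 0.996188
Series ([0.933339] and [0.996188]): 0.933339 × 0.996188 = 0.9298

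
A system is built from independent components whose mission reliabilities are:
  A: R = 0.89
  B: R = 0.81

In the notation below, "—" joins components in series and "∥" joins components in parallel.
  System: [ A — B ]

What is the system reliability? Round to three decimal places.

0.721

Series (A and B): 0.89000 × 0.81000 = 0.721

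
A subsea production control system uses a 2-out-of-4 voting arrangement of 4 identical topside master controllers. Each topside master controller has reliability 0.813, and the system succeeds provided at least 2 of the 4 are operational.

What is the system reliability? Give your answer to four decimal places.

0.9775

R = Σ_{i=2}^{4} C(4,i) p^i (1−p)^{4−i} with p = 0.813
C(4,2)·0.813^2·0.187^2 = 0.138681
C(4,3)·0.813^3·0.187^1 = 0.401951
C(4,4)·0.813^4·0.187^0 = 0.436880
Sum = 0.9775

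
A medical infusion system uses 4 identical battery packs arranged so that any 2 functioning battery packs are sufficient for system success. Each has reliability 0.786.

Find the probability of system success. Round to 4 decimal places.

0.9671

R = Σ_{i=2}^{4} C(4,i) p^i (1−p)^{4−i} with p = 0.786
C(4,2)·0.786^2·0.214^2 = 0.169756
C(4,3)·0.786^3·0.214^1 = 0.415663
C(4,4)·0.786^4·0.214^0 = 0.381672
Sum = 0.9671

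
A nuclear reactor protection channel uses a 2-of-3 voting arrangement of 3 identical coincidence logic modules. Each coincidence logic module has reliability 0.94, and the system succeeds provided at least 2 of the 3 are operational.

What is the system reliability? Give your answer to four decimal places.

0.9896

R = Σ_{i=2}^{3} C(3,i) p^i (1−p)^{3−i} with p = 0.94
C(3,2)·0.94^2·0.06^1 = 0.159048
C(3,3)·0.94^3·0.06^0 = 0.830584
Sum = 0.9896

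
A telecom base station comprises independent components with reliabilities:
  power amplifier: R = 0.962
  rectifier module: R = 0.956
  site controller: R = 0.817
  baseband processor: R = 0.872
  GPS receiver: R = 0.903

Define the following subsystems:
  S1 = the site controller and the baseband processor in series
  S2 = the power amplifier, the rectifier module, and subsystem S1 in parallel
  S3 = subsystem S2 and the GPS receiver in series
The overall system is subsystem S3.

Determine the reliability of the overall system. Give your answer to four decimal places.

0.9026

Series (site controller and baseband processor): 0.817000 × 0.872000 = 0.712424
Parallel (power amplifier, rectifier module, and [0.712424]): 1 − (1 − 0.962000)(1 − 0.956000)(1 − 0.712424) = 0.999519
Series ([0.999519] and GPS receiver): 0.999519 × 0.903000 = 0.9026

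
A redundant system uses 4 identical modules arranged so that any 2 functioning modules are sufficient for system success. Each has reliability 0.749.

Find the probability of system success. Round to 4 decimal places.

0.9487

R = Σ_{i=2}^{4} C(4,i) p^i (1−p)^{4−i} with p = 0.749
C(4,2)·0.749^2·0.251^2 = 0.212062
C(4,3)·0.749^3·0.251^1 = 0.421871
C(4,4)·0.749^4·0.251^0 = 0.314722
Sum = 0.9487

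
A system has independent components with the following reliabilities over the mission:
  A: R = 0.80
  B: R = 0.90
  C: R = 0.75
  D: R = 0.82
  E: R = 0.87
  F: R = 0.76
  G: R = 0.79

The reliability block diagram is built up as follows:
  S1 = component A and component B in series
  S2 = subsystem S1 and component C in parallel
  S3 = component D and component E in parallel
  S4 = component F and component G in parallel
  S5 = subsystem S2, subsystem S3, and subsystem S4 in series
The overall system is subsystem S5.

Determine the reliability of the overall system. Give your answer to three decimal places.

Series (A and B): 0.80000 × 0.90000 = 0.72000
Parallel ([0.72000] and C): 1 − (1 − 0.72000)(1 − 0.75000) = 0.93000
Parallel (D and E): 1 − (1 − 0.82000)(1 − 0.87000) = 0.97660
Parallel (F and G): 1 − (1 − 0.76000)(1 − 0.79000) = 0.94960
Series ([0.93000], [0.97660], and [0.94960]): 0.93000 × 0.97660 × 0.94960 = 0.862

0.862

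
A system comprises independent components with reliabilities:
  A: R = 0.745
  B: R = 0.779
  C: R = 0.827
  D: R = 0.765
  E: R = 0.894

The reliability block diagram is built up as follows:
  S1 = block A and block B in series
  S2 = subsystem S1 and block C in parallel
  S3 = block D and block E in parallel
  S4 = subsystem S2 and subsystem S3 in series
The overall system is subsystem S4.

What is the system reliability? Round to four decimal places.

Series (A and B): 0.745000 × 0.779000 = 0.580355
Parallel ([0.580355] and C): 1 − (1 − 0.580355)(1 − 0.827000) = 0.927401
Parallel (D and E): 1 − (1 − 0.765000)(1 − 0.894000) = 0.975090
Series ([0.927401] and [0.975090]): 0.927401 × 0.975090 = 0.9043

0.9043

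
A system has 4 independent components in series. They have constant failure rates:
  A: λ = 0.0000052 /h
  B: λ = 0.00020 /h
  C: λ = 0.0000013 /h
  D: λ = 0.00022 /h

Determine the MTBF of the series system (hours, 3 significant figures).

Series of exponential components: λ_sys = Σ λ_i
λ_sys = 0.0000052 + 0.00020 + 0.0000013 + 0.00022 = 4.2650e-04 /h
MTBF = 1 / λ_sys = 2340 h

2340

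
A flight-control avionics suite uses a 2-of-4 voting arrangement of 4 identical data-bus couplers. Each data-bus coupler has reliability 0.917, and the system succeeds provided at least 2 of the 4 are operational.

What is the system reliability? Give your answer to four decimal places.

R = Σ_{i=2}^{4} C(4,i) p^i (1−p)^{4−i} with p = 0.917
C(4,2)·0.917^2·0.083^2 = 0.034757
C(4,3)·0.917^3·0.083^1 = 0.256004
C(4,4)·0.917^4·0.083^0 = 0.707094
Sum = 0.9979

0.9979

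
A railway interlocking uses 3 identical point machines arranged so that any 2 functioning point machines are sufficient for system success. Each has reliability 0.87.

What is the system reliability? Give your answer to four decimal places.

R = Σ_{i=2}^{3} C(3,i) p^i (1−p)^{3−i} with p = 0.87
C(3,2)·0.87^2·0.13^1 = 0.295191
C(3,3)·0.87^3·0.13^0 = 0.658503
Sum = 0.9537

0.9537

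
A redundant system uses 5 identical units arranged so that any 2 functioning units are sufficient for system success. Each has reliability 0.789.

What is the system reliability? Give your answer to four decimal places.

R = Σ_{i=2}^{5} C(5,i) p^i (1−p)^{5−i} with p = 0.789
C(5,2)·0.789^2·0.211^3 = 0.058479
C(5,3)·0.789^3·0.211^2 = 0.218673
C(5,4)·0.789^4·0.211^1 = 0.408847
C(5,5)·0.789^5·0.211^0 = 0.305763
Sum = 0.9918

0.9918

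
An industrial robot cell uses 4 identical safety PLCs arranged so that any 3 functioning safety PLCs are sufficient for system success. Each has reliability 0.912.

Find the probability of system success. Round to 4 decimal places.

R = Σ_{i=3}^{4} C(4,i) p^i (1−p)^{4−i} with p = 0.912
C(4,3)·0.912^3·0.088^1 = 0.267010
C(4,4)·0.912^4·0.088^0 = 0.691798
Sum = 0.9588

0.9588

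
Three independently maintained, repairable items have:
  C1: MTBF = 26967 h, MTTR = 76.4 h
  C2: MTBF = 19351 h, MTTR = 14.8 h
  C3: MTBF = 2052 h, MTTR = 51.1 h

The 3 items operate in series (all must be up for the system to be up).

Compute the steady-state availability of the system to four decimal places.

A(C1) = MTBF/(MTBF+MTTR) = 26967/(26967+76.4) = 0.997175
A(C2) = MTBF/(MTBF+MTTR) = 19351/(19351+14.8) = 0.999236
A(C3) = MTBF/(MTBF+MTTR) = 2052/(2052+51.1) = 0.975703
Series availability: 0.997175 × 0.999236 × 0.975703 = 0.9722

0.9722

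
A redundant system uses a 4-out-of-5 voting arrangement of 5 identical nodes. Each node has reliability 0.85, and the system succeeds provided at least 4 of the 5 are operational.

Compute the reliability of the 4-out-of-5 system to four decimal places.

0.8352

R = Σ_{i=4}^{5} C(5,i) p^i (1−p)^{5−i} with p = 0.85
C(5,4)·0.85^4·0.15^1 = 0.391505
C(5,5)·0.85^5·0.15^0 = 0.443705
Sum = 0.8352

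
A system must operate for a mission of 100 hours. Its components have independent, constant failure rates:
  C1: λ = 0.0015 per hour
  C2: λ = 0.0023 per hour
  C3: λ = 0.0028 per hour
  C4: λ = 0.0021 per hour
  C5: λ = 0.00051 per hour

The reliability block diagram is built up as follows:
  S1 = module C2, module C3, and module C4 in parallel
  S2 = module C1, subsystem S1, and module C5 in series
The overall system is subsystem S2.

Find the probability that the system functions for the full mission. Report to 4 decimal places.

R(C1) = exp(−0.0015 × 100) = 0.860708
R(C2) = exp(−0.0023 × 100) = 0.794534
R(C3) = exp(−0.0028 × 100) = 0.755784
R(C4) = exp(−0.0021 × 100) = 0.810584
R(C5) = exp(−0.00051 × 100) = 0.950279
Parallel (C2, C3, and C4): 1 − (1 − 0.794534)(1 − 0.755784)(1 − 0.810584) = 0.990495
Series (C1, [0.990495], and C5): 0.860708 × 0.990495 × 0.950279 = 0.8101

0.8101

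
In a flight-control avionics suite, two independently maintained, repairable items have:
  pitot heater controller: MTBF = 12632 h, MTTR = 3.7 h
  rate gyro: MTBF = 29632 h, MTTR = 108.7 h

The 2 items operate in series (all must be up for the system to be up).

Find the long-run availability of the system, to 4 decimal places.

A(pitot heater controller) = MTBF/(MTBF+MTTR) = 12632/(12632+3.7) = 0.999707
A(rate gyro) = MTBF/(MTBF+MTTR) = 29632/(29632+108.7) = 0.996345
Series availability: 0.999707 × 0.996345 = 0.9961

0.9961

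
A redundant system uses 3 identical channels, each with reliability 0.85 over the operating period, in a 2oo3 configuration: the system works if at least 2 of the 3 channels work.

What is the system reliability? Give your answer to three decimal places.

0.939

R = Σ_{i=2}^{3} C(3,i) p^i (1−p)^{3−i} with p = 0.85
C(3,2)·0.85^2·0.15^1 = 0.32513
C(3,3)·0.85^3·0.15^0 = 0.61413
Sum = 0.939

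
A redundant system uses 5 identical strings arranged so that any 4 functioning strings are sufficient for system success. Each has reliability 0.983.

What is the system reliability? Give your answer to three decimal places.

0.997

R = Σ_{i=4}^{5} C(5,i) p^i (1−p)^{5−i} with p = 0.983
C(5,4)·0.983^4·0.017^1 = 0.07937
C(5,5)·0.983^5·0.017^0 = 0.91784
Sum = 0.997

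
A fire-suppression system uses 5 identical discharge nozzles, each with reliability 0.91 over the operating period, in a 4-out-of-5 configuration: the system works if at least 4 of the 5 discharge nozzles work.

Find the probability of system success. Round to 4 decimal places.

R = Σ_{i=4}^{5} C(5,i) p^i (1−p)^{5−i} with p = 0.91
C(5,4)·0.91^4·0.09^1 = 0.308587
C(5,5)·0.91^5·0.09^0 = 0.624032
Sum = 0.9326

0.9326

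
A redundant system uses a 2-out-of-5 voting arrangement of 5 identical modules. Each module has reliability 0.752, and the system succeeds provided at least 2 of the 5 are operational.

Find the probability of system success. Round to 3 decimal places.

R = Σ_{i=2}^{5} C(5,i) p^i (1−p)^{5−i} with p = 0.752
C(5,2)·0.752^2·0.248^3 = 0.08626
C(5,3)·0.752^3·0.248^2 = 0.26155
C(5,4)·0.752^4·0.248^1 = 0.39655
C(5,5)·0.752^5·0.248^0 = 0.24049
Sum = 0.985

0.985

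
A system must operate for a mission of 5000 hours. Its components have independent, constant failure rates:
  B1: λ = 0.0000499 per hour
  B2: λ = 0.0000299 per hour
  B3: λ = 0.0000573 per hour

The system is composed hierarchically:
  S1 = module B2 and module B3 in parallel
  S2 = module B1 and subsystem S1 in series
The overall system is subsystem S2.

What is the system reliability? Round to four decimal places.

0.7522

R(B1) = exp(−0.0000499 × 5000) = 0.779190
R(B2) = exp(−0.0000299 × 5000) = 0.861138
R(B3) = exp(−0.0000573 × 5000) = 0.750887
Parallel (B2 and B3): 1 − (1 − 0.861138)(1 − 0.750887) = 0.965408
Series (B1 and [0.965408]): 0.779190 × 0.965408 = 0.7522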